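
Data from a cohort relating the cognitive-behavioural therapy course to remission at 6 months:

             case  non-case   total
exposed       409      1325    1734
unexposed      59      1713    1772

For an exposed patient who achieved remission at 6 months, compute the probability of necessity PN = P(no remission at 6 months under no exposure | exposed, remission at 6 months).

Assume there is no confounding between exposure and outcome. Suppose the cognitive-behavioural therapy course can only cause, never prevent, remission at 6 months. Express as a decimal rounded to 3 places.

PN ≈ 0.859

p₁ = P(outcome | exposed) = 409/1734 = 0.23587
p₀ = P(outcome | unexposed) = 59/1772 = 0.033296
Under exogeneity and monotonicity, PN = (p₁ − p₀) / p₁.
PN = (0.23587 − 0.033296) / 0.23587 = 0.20258 / 0.23587 ≈ 0.8588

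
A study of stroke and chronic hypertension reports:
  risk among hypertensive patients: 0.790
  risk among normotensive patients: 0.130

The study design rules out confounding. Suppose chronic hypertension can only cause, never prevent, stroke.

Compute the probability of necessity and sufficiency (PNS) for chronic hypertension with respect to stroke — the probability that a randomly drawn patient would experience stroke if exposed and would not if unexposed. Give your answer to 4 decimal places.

PNS ≈ 0.6600

Let p₁ = 0.79, p₀ = 0.13.
Under exogeneity and monotonicity, PNS = p₁ − p₀.
PNS = 0.79 − 0.13 = 0.66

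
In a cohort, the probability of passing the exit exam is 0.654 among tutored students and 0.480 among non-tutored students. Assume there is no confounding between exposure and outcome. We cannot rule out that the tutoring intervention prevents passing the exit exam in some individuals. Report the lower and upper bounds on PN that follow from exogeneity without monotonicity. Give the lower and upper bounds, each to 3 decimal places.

0.266 ≤ PN ≤ 0.795

Let p₁ = 0.654, p₀ = 0.48.
Under exogeneity alone the bounds on PN are max{0,(p₁−p₀)/p₁} ≤ PN ≤ min{1,(1−p₀)/p₁}.
  lower = (p₁ − p₀)/p₁ = 0.174 / 0.654 ≈ 0.2661
  upper = min{1, (1 − p₀)/p₁} = 0.52 / 0.654 ≈ 0.7951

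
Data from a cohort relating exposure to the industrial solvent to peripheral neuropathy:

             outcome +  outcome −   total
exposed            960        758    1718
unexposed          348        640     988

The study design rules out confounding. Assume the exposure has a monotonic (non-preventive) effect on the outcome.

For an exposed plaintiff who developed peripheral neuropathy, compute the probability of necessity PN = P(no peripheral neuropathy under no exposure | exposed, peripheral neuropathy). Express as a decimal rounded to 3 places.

p₁ = P(outcome | exposed) = 960/1718 = 0.55879
p₀ = P(outcome | unexposed) = 348/988 = 0.35223
Under exogeneity and monotonicity, PN = (p₁ − p₀) / p₁.
PN = (0.55879 − 0.35223) / 0.55879 = 0.20656 / 0.55879 ≈ 0.3697

PN ≈ 0.370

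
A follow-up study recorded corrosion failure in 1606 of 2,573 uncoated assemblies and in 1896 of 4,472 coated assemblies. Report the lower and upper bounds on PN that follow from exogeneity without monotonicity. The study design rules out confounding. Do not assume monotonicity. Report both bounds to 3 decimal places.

0.321 ≤ PN ≤ 0.923

p₁ = P(outcome | exposed) = 1606/2573 = 0.62417
p₀ = P(outcome | unexposed) = 1896/4472 = 0.42397
Under exogeneity alone the bounds on PN are max{0,(p₁−p₀)/p₁} ≤ PN ≤ min{1,(1−p₀)/p₁}.
  lower = (p₁ − p₀)/p₁ = 0.2002 / 0.62417 ≈ 0.3207
  upper = min{1, (1 − p₀)/p₁} = 0.57603 / 0.62417 ≈ 0.9229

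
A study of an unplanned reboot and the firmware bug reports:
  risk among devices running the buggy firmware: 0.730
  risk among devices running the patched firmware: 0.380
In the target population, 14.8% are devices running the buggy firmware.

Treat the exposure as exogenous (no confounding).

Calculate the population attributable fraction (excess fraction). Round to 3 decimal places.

Let p₁ = 0.73, p₀ = 0.38.
Overall risk P(Y=1) = π·p₁ + (1−π)·p₀ = 0.148×0.73 + 0.852×0.38 = 0.4318.
Under exogeneity, PAF = [P(Y=1) − p₀] / P(Y=1).
PAF = (0.4318 − 0.38) / 0.4318 ≈ 0.1200

PAF ≈ 0.120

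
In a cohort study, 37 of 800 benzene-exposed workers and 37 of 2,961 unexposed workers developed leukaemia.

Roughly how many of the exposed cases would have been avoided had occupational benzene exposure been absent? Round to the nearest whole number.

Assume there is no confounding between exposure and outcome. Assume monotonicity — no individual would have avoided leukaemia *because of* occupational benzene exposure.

about 27 cases

p₁ = P(outcome | exposed) = 37/800 = 0.04625
p₀ = P(outcome | unexposed) = 37/2961 = 0.012496
PN = (p₁ − p₀)/p₁ = (0.04625 − 0.012496) / 0.04625 ≈ 0.72982.
Attributable cases ≈ PN × (exposed cases) = 0.72982 × 37 ≈ 27.00.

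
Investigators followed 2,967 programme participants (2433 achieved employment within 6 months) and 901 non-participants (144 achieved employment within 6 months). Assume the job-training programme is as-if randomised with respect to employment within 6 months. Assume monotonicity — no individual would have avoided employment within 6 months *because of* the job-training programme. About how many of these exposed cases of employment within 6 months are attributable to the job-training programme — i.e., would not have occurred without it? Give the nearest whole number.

p₁ = P(outcome | exposed) = 2433/2967 = 0.82002
p₀ = P(outcome | unexposed) = 144/901 = 0.15982
PN = (p₁ − p₀)/p₁ = (0.82002 − 0.15982) / 0.82002 ≈ 0.80510.
Attributable cases ≈ PN × (exposed cases) = 0.80510 × 2433 ≈ 1958.81.

about 1959 cases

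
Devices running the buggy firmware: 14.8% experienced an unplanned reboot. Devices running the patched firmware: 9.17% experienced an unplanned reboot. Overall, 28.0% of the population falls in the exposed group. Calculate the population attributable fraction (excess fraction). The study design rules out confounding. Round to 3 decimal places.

PAF ≈ 0.147

p₁ = 0.148, p₀ = 0.0917.
Overall risk P(Y=1) = π·p₁ + (1−π)·p₀ = 0.28×0.148 + 0.72×0.0917 = 0.10746.
Under exogeneity, PAF = [P(Y=1) − p₀] / P(Y=1).
PAF = (0.10746 − 0.0917) / 0.10746 ≈ 0.1467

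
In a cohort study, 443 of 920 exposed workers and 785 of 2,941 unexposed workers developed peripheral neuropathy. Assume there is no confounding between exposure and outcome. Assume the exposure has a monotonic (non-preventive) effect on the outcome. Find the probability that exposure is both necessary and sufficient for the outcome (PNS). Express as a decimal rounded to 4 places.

p₁ = P(outcome | exposed) = 443/920 = 0.48152
p₀ = P(outcome | unexposed) = 785/2941 = 0.26692
Under exogeneity and monotonicity, PNS = p₁ − p₀.
PNS = 0.48152 − 0.26692 = 0.21461

PNS ≈ 0.2146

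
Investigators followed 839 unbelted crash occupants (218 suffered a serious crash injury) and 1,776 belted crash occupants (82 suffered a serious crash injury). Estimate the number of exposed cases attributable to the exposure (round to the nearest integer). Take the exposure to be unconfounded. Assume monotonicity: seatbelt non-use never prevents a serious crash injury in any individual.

p₁ = P(outcome | exposed) = 218/839 = 0.25983
p₀ = P(outcome | unexposed) = 82/1776 = 0.046171
PN = (p₁ − p₀)/p₁ = (0.25983 − 0.046171) / 0.25983 ≈ 0.82230.
Attributable cases ≈ PN × (exposed cases) = 0.82230 × 218 ≈ 179.26.

about 179 cases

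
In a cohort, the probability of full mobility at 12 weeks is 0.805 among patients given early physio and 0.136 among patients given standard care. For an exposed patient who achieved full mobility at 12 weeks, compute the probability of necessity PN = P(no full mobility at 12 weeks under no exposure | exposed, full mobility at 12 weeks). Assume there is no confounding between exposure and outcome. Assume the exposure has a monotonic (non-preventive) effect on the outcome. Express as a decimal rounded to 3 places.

PN ≈ 0.831

Let p₁ = 0.805, p₀ = 0.136.
Under exogeneity and monotonicity, PN = (p₁ − p₀) / p₁.
PN = (0.805 − 0.136) / 0.805 = 0.669 / 0.805 ≈ 0.8311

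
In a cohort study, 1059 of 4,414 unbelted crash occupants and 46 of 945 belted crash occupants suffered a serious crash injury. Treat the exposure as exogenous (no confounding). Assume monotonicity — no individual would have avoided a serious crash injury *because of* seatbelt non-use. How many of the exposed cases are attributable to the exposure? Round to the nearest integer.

p₁ = P(outcome | exposed) = 1059/4414 = 0.23992
p₀ = P(outcome | unexposed) = 46/945 = 0.048677
PN = (p₁ − p₀)/p₁ = (0.23992 − 0.048677) / 0.23992 ≈ 0.79711.
Attributable cases ≈ PN × (exposed cases) = 0.79711 × 1059 ≈ 844.14.

about 844 cases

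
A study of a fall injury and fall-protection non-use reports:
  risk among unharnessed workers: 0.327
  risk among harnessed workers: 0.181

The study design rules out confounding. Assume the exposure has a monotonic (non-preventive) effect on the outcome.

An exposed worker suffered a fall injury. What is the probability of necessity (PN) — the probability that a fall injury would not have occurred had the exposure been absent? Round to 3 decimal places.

Let p₁ = 0.327, p₀ = 0.181.
Under exogeneity and monotonicity, PN = (p₁ − p₀) / p₁.
PN = (0.327 − 0.181) / 0.327 = 0.146 / 0.327 ≈ 0.4465

PN ≈ 0.446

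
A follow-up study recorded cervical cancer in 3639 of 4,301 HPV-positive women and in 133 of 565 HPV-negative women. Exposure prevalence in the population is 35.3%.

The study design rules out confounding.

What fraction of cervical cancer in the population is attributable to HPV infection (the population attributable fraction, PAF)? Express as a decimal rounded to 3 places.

p₁ = P(outcome | exposed) = 3639/4301 = 0.84608
p₀ = P(outcome | unexposed) = 133/565 = 0.2354
Overall risk P(Y=1) = π·p₁ + (1−π)·p₀ = 0.353×0.84608 + 0.647×0.2354 = 0.45097.
Under exogeneity, PAF = [P(Y=1) − p₀] / P(Y=1).
PAF = (0.45097 − 0.2354) / 0.45097 ≈ 0.4780

PAF ≈ 0.478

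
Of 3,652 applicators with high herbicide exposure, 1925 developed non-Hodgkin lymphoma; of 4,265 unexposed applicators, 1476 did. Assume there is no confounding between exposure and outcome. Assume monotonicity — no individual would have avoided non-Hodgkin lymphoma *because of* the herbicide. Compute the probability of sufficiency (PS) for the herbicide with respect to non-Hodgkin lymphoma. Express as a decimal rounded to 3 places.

PS ≈ 0.277

p₁ = P(outcome | exposed) = 1925/3652 = 0.52711
p₀ = P(outcome | unexposed) = 1476/4265 = 0.34607
Under exogeneity and monotonicity, PS = (p₁ − p₀) / (1 − p₀).
PS = (0.52711 − 0.34607) / (1 − 0.34607) = 0.18104 / 0.65393 ≈ 0.2768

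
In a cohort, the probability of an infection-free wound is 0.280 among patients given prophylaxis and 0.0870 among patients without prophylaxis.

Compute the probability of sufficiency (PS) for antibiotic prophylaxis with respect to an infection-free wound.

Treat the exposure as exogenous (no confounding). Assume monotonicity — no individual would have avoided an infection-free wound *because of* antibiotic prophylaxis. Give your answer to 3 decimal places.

Let p₁ = 0.28, p₀ = 0.087.
Under exogeneity and monotonicity, PS = (p₁ − p₀) / (1 − p₀).
PS = (0.28 − 0.087) / (1 − 0.087) = 0.193 / 0.913 ≈ 0.2114

PS ≈ 0.211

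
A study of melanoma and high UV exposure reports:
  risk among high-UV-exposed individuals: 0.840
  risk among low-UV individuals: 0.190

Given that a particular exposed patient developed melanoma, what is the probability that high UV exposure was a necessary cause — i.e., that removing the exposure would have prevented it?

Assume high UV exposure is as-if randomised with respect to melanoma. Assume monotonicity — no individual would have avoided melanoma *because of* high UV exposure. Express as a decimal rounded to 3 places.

Let p₁ = 0.84, p₀ = 0.19.
Under exogeneity and monotonicity, PN = (p₁ − p₀) / p₁.
PN = (0.84 − 0.19) / 0.84 = 0.65 / 0.84 ≈ 0.7738

PN ≈ 0.774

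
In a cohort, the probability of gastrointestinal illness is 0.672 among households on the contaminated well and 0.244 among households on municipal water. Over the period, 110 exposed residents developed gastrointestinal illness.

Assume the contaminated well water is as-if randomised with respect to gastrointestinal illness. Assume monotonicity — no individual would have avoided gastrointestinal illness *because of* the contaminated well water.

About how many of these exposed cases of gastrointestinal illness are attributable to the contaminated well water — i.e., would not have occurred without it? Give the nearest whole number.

Let p₁ = 0.672, p₀ = 0.244.
PN = (p₁ − p₀)/p₁ = (0.672 − 0.244) / 0.672 ≈ 0.63690.
Attributable cases ≈ PN × (exposed cases) = 0.63690 × 110 ≈ 70.06.

about 70 cases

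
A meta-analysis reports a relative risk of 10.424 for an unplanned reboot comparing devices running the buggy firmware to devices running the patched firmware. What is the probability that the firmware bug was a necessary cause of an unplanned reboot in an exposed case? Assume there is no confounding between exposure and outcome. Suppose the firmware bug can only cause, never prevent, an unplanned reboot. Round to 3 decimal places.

Under exogeneity and monotonicity, PN = (RR − 1) / RR = 1 − 1/RR.
PN = (10.424 − 1) / 10.424 = 9.424 / 10.424 ≈ 0.9041

PN ≈ 0.904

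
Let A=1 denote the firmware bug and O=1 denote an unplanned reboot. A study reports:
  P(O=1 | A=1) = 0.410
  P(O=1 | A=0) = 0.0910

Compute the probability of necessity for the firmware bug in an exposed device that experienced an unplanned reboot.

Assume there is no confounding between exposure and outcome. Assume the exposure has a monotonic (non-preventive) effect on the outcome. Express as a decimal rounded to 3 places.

PN ≈ 0.778

Let p₁ = 0.41, p₀ = 0.091.
Under exogeneity and monotonicity, PN = (p₁ − p₀) / p₁.
PN = (0.41 − 0.091) / 0.41 = 0.319 / 0.41 ≈ 0.7780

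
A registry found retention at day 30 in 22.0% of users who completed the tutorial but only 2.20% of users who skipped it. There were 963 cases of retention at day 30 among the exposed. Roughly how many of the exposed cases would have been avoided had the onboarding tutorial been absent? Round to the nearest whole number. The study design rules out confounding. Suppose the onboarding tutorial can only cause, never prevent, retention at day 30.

about 867 cases

p₁ = 0.22, p₀ = 0.022.
PN = (p₁ − p₀)/p₁ = (0.22 − 0.022) / 0.22 ≈ 0.90000.
Attributable cases ≈ PN × (exposed cases) = 0.90000 × 963 ≈ 866.70.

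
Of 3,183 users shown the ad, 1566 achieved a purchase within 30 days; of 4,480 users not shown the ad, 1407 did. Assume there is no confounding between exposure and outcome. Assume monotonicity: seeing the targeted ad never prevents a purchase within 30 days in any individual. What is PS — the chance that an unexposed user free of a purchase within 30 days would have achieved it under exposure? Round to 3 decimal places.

p₁ = P(outcome | exposed) = 1566/3183 = 0.49199
p₀ = P(outcome | unexposed) = 1407/4480 = 0.31406
Under exogeneity and monotonicity, PS = (p₁ − p₀) / (1 − p₀).
PS = (0.49199 − 0.31406) / (1 − 0.31406) = 0.17793 / 0.68594 ≈ 0.2594

PS ≈ 0.259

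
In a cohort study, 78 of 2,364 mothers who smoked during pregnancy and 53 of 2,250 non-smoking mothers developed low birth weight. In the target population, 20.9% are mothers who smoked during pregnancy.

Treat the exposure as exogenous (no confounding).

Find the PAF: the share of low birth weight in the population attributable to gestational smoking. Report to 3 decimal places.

PAF ≈ 0.077

p₁ = P(outcome | exposed) = 78/2364 = 0.032995
p₀ = P(outcome | unexposed) = 53/2250 = 0.023556
Overall risk P(Y=1) = π·p₁ + (1−π)·p₀ = 0.209×0.032995 + 0.791×0.023556 = 0.025528.
Under exogeneity, PAF = [P(Y=1) − p₀] / P(Y=1).
PAF = (0.025528 − 0.023556) / 0.025528 ≈ 0.0773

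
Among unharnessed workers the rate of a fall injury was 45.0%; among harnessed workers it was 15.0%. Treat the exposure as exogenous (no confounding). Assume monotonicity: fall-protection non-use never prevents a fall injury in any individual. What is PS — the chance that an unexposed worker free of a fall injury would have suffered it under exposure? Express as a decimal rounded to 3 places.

p₁ = 0.45, p₀ = 0.15.
Under exogeneity and monotonicity, PS = (p₁ − p₀) / (1 − p₀).
PS = (0.45 − 0.15) / (1 − 0.15) = 0.3 / 0.85 ≈ 0.3529

PS ≈ 0.353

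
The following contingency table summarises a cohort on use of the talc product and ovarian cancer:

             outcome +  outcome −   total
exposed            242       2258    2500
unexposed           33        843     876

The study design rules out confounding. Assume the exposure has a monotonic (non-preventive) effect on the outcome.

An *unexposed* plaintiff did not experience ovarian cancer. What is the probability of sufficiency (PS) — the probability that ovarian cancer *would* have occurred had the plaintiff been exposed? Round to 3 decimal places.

PS ≈ 0.061

p₁ = P(outcome | exposed) = 242/2500 = 0.0968
p₀ = P(outcome | unexposed) = 33/876 = 0.037671
Under exogeneity and monotonicity, PS = (p₁ − p₀) / (1 − p₀).
PS = (0.0968 − 0.037671) / (1 − 0.037671) = 0.059129 / 0.96233 ≈ 0.0614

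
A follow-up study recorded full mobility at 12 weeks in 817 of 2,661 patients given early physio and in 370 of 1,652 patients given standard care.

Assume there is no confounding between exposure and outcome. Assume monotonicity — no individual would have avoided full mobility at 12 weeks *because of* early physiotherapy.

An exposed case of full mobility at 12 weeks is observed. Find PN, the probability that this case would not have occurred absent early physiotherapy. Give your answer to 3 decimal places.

p₁ = P(outcome | exposed) = 817/2661 = 0.30703
p₀ = P(outcome | unexposed) = 370/1652 = 0.22397
Under exogeneity and monotonicity, PN = (p₁ − p₀) / p₁.
PN = (0.30703 − 0.22397) / 0.30703 = 0.083056 / 0.30703 ≈ 0.2705

PN ≈ 0.271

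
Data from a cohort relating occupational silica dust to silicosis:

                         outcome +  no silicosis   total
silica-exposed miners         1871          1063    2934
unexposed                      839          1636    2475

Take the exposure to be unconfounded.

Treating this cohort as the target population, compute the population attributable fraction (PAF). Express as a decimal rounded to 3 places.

p₁ = P(outcome | exposed) = 1871/2934 = 0.6377
p₀ = P(outcome | unexposed) = 839/2475 = 0.33899
Exposure prevalence π = 2934/5409 = 0.54243; overall risk P(Y=1) = 0.50102.
Under exogeneity, PAF = [P(Y=1) − p₀]/P(Y=1).
PAF = (0.50102 − 0.33899) / 0.50102 ≈ 0.3234

PAF ≈ 0.323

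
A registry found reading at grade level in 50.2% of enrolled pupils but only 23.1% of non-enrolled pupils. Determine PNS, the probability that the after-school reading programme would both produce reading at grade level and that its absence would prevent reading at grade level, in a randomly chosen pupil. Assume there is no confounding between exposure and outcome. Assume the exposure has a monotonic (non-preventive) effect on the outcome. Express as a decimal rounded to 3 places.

PNS ≈ 0.271

p₁ = 0.502, p₀ = 0.231.
Under exogeneity and monotonicity, PNS = p₁ − p₀.
PNS = 0.502 − 0.231 = 0.271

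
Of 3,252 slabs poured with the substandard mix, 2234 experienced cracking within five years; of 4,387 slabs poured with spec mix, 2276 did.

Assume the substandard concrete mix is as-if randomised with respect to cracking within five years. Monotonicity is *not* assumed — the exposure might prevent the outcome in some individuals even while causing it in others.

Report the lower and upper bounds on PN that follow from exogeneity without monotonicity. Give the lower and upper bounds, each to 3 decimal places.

p₁ = P(outcome | exposed) = 2234/3252 = 0.68696
p₀ = P(outcome | unexposed) = 2276/4387 = 0.51881
Under exogeneity alone the bounds on PN are max{0,(p₁−p₀)/p₁} ≤ PN ≤ min{1,(1−p₀)/p₁}.
  lower = (p₁ − p₀)/p₁ = 0.16816 / 0.68696 ≈ 0.2448
  upper = min{1, (1 − p₀)/p₁} = 0.48119 / 0.68696 ≈ 0.7005

0.245 ≤ PN ≤ 0.700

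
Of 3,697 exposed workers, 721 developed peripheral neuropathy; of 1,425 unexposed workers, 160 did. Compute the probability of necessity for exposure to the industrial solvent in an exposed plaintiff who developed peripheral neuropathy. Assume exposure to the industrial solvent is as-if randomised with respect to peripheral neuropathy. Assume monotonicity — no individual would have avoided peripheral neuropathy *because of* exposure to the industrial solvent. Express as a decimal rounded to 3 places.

PN ≈ 0.424

p₁ = P(outcome | exposed) = 721/3697 = 0.19502
p₀ = P(outcome | unexposed) = 160/1425 = 0.11228
Under exogeneity and monotonicity, PN = (p₁ − p₀) / p₁.
PN = (0.19502 − 0.11228) / 0.19502 = 0.082742 / 0.19502 ≈ 0.4243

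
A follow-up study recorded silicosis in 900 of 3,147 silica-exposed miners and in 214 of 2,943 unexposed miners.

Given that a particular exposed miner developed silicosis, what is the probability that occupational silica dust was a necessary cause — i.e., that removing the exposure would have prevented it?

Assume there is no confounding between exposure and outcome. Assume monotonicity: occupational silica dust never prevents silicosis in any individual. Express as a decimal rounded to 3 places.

p₁ = P(outcome | exposed) = 900/3147 = 0.28599
p₀ = P(outcome | unexposed) = 214/2943 = 0.072715
Under exogeneity and monotonicity, PN = (p₁ − p₀) / p₁.
PN = (0.28599 − 0.072715) / 0.28599 = 0.21327 / 0.28599 ≈ 0.7457

PN ≈ 0.746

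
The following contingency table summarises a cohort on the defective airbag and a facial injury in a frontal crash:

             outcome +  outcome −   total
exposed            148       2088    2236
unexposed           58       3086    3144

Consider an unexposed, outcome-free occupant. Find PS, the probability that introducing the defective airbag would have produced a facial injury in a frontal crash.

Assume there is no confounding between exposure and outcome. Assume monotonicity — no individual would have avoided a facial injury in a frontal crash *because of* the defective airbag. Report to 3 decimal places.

PS ≈ 0.049

p₁ = P(outcome | exposed) = 148/2236 = 0.06619
p₀ = P(outcome | unexposed) = 58/3144 = 0.018448
Under exogeneity and monotonicity, PS = (p₁ − p₀)/(1 − p₀).
PS = (0.06619 − 0.018448) / 0.98155 ≈ 0.0486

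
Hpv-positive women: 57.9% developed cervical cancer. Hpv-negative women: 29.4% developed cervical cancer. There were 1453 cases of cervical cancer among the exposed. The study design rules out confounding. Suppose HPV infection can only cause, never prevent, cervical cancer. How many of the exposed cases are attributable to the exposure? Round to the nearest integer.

p₁ = 0.579, p₀ = 0.294.
PN = (p₁ − p₀)/p₁ = (0.579 − 0.294) / 0.579 ≈ 0.49223.
Attributable cases ≈ PN × (exposed cases) = 0.49223 × 1453 ≈ 715.21.

about 715 cases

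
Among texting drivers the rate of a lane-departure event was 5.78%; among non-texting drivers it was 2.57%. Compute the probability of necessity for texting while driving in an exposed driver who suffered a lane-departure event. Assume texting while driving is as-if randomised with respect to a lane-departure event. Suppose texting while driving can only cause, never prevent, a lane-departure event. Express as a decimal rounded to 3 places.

p₁ = 0.0578, p₀ = 0.0257.
Under exogeneity and monotonicity, PN = (p₁ − p₀) / p₁.
PN = (0.0578 − 0.0257) / 0.0578 = 0.0321 / 0.0578 ≈ 0.5554

PN ≈ 0.555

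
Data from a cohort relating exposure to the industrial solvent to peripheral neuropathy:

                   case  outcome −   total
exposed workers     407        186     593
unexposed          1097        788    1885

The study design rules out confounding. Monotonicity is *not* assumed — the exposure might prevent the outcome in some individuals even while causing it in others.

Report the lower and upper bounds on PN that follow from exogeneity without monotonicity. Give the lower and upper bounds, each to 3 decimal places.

p₁ = P(outcome | exposed) = 407/593 = 0.68634
p₀ = P(outcome | unexposed) = 1097/1885 = 0.58196
Under exogeneity alone the bounds on PN are max{0,(p₁−p₀)/p₁} ≤ PN ≤ min{1,(1−p₀)/p₁}.
  lower = (p₁ − p₀)/p₁ = 0.10438 / 0.68634 ≈ 0.1521
  upper = min{1, (1 − p₀)/p₁} = 0.41804 / 0.68634 ≈ 0.6091

0.152 ≤ PN ≤ 0.609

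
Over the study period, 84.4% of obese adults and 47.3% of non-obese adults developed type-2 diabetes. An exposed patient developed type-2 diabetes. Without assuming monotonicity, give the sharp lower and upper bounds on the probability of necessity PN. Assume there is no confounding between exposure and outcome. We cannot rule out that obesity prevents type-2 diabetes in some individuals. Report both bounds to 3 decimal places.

p₁ = 0.844, p₀ = 0.473.
Under exogeneity alone the bounds on PN are max{0,(p₁−p₀)/p₁} ≤ PN ≤ min{1,(1−p₀)/p₁}.
  lower = (p₁ − p₀)/p₁ = 0.371 / 0.844 ≈ 0.4396
  upper = min{1, (1 − p₀)/p₁} = 0.527 / 0.844 ≈ 0.6244

0.440 ≤ PN ≤ 0.624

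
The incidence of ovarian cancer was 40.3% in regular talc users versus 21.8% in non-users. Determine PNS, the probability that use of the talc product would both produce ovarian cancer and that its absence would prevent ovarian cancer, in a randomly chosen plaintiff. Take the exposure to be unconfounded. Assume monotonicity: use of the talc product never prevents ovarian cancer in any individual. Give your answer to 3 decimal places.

PNS ≈ 0.185

p₁ = 0.403, p₀ = 0.218.
Under exogeneity and monotonicity, PNS = p₁ − p₀.
PNS = 0.403 − 0.218 = 0.185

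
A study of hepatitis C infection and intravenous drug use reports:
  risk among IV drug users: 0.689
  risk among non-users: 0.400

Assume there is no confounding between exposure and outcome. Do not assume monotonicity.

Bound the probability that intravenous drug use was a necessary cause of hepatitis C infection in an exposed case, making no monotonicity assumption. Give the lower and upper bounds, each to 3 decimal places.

Let p₁ = 0.689, p₀ = 0.4.
Under exogeneity alone the bounds on PN are max{0,(p₁−p₀)/p₁} ≤ PN ≤ min{1,(1−p₀)/p₁}.
  lower = (p₁ − p₀)/p₁ = 0.289 / 0.689 ≈ 0.4194
  upper = min{1, (1 − p₀)/p₁} = 0.6 / 0.689 ≈ 0.8708

0.419 ≤ PN ≤ 0.871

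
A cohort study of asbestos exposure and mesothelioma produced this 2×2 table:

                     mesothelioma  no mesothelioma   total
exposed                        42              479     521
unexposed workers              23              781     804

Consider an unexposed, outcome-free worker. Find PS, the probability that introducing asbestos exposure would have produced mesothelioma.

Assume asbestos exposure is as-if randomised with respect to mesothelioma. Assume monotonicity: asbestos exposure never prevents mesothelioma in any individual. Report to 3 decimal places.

PS ≈ 0.054

p₁ = P(outcome | exposed) = 42/521 = 0.080614
p₀ = P(outcome | unexposed) = 23/804 = 0.028607
Under exogeneity and monotonicity, PS = (p₁ − p₀)/(1 − p₀).
PS = (0.080614 − 0.028607) / 0.97139 ≈ 0.0535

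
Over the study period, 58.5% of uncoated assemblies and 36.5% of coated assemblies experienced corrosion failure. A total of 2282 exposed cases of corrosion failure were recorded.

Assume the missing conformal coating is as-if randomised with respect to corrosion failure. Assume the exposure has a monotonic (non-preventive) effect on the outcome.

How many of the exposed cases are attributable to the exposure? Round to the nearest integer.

about 858 cases

p₁ = 0.585, p₀ = 0.365.
PN = (p₁ − p₀)/p₁ = (0.585 − 0.365) / 0.585 ≈ 0.37607.
Attributable cases ≈ PN × (exposed cases) = 0.37607 × 2282 ≈ 858.19.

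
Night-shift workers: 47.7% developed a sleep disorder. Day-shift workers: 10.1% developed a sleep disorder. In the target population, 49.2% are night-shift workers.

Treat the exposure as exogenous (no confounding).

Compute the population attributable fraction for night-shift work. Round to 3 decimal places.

p₁ = 0.477, p₀ = 0.101.
Overall risk P(Y=1) = π·p₁ + (1−π)·p₀ = 0.492×0.477 + 0.508×0.101 = 0.28599.
Under exogeneity, PAF = [P(Y=1) − p₀] / P(Y=1).
PAF = (0.28599 − 0.101) / 0.28599 ≈ 0.6468

PAF ≈ 0.647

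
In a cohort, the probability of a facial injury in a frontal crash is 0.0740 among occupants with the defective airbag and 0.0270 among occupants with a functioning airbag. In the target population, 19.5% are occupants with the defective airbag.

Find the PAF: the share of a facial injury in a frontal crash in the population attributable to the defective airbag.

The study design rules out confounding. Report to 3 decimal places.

Let p₁ = 0.074, p₀ = 0.027.
Overall risk P(Y=1) = π·p₁ + (1−π)·p₀ = 0.195×0.074 + 0.805×0.027 = 0.036165.
Under exogeneity, PAF = [P(Y=1) − p₀] / P(Y=1).
PAF = (0.036165 − 0.027) / 0.036165 ≈ 0.2534

PAF ≈ 0.253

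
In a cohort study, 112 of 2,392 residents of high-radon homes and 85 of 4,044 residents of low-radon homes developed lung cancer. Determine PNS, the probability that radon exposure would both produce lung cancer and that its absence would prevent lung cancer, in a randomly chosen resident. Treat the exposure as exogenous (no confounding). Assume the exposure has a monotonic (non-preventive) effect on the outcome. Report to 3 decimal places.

p₁ = P(outcome | exposed) = 112/2392 = 0.046823
p₀ = P(outcome | unexposed) = 85/4044 = 0.021019
Under exogeneity and monotonicity, PNS = p₁ − p₀.
PNS = 0.046823 − 0.021019 = 0.025804

PNS ≈ 0.026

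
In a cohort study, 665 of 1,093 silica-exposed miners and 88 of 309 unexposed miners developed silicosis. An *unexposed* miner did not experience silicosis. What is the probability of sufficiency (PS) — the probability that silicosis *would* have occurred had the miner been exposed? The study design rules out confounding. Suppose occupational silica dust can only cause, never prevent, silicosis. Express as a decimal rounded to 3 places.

PS ≈ 0.452

p₁ = P(outcome | exposed) = 665/1093 = 0.60842
p₀ = P(outcome | unexposed) = 88/309 = 0.28479
Under exogeneity and monotonicity, PS = (p₁ − p₀) / (1 − p₀).
PS = (0.60842 − 0.28479) / (1 − 0.28479) = 0.32363 / 0.71521 ≈ 0.4525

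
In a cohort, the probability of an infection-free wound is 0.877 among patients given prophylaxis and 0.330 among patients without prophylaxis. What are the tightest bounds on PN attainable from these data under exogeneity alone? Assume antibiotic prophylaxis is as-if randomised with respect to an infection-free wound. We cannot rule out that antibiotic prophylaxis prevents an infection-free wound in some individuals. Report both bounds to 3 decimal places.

0.624 ≤ PN ≤ 0.764

Let p₁ = 0.877, p₀ = 0.33.
Under exogeneity alone the bounds on PN are max{0,(p₁−p₀)/p₁} ≤ PN ≤ min{1,(1−p₀)/p₁}.
  lower = (p₁ − p₀)/p₁ = 0.547 / 0.877 ≈ 0.6237
  upper = min{1, (1 − p₀)/p₁} = 0.67 / 0.877 ≈ 0.7640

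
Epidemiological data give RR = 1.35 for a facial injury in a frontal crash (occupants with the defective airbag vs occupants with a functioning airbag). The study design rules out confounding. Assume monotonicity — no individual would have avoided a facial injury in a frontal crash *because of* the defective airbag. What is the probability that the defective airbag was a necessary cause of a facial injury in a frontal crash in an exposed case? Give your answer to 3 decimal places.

PN ≈ 0.259

Under exogeneity and monotonicity, PN = (RR − 1) / RR = 1 − 1/RR.
PN = (1.35 − 1) / 1.35 = 0.35 / 1.35 ≈ 0.2593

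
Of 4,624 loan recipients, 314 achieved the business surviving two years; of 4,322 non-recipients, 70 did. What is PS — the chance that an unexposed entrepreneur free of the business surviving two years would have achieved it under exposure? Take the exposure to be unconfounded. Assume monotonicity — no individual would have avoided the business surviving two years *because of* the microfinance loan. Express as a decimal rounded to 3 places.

PS ≈ 0.053

p₁ = P(outcome | exposed) = 314/4624 = 0.067907
p₀ = P(outcome | unexposed) = 70/4322 = 0.016196
Under exogeneity and monotonicity, PS = (p₁ − p₀) / (1 − p₀).
PS = (0.067907 − 0.016196) / (1 − 0.016196) = 0.05171 / 0.9838 ≈ 0.0526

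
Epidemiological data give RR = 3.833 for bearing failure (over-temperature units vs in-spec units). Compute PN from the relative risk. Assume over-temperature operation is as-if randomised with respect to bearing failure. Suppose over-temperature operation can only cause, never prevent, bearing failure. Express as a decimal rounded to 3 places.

Under exogeneity and monotonicity, PN = (RR − 1) / RR = 1 − 1/RR.
PN = (3.833 − 1) / 3.833 = 2.833 / 3.833 ≈ 0.7391

PN ≈ 0.739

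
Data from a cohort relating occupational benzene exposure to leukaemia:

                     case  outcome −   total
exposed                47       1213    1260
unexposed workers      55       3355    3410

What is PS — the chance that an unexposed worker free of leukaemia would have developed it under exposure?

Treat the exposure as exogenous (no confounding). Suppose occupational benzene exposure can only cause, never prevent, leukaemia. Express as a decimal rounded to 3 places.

p₁ = P(outcome | exposed) = 47/1260 = 0.037302
p₀ = P(outcome | unexposed) = 55/3410 = 0.016129
Under exogeneity and monotonicity, PS = (p₁ − p₀)/(1 − p₀).
PS = (0.037302 − 0.016129) / 0.98387 ≈ 0.0215

PS ≈ 0.022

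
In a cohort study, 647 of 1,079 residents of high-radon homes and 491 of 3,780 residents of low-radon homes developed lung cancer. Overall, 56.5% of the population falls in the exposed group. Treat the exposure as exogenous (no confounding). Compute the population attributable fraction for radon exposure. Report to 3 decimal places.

PAF ≈ 0.671

p₁ = P(outcome | exposed) = 647/1079 = 0.59963
p₀ = P(outcome | unexposed) = 491/3780 = 0.12989
Overall risk P(Y=1) = π·p₁ + (1−π)·p₀ = 0.565×0.59963 + 0.435×0.12989 = 0.39529.
Under exogeneity, PAF = [P(Y=1) − p₀] / P(Y=1).
PAF = (0.39529 − 0.12989) / 0.39529 ≈ 0.6714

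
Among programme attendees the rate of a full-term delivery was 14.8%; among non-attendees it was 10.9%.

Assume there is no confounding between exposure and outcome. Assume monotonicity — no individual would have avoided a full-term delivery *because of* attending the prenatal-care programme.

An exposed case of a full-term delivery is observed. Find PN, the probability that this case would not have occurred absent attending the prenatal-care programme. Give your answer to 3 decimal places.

p₁ = 0.148, p₀ = 0.109.
Under exogeneity and monotonicity, PN = (p₁ − p₀) / p₁.
PN = (0.148 − 0.109) / 0.148 = 0.039 / 0.148 ≈ 0.2635

PN ≈ 0.264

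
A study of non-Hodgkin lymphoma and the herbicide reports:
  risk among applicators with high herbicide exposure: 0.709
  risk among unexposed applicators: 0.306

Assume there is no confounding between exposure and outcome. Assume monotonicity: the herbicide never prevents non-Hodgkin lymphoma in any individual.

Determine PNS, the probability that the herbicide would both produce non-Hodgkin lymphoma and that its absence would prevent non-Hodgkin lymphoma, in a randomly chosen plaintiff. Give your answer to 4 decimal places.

Let p₁ = 0.709, p₀ = 0.306.
Under exogeneity and monotonicity, PNS = p₁ − p₀.
PNS = 0.709 − 0.306 = 0.403

PNS ≈ 0.4030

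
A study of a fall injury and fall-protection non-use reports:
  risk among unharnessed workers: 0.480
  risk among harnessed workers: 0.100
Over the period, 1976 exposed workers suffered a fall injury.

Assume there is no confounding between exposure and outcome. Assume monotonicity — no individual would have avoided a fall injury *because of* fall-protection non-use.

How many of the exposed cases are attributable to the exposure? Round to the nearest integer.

about 1564 cases

Let p₁ = 0.48, p₀ = 0.1.
PN = (p₁ − p₀)/p₁ = (0.48 − 0.1) / 0.48 ≈ 0.79167.
Attributable cases ≈ PN × (exposed cases) = 0.79167 × 1976 ≈ 1564.33.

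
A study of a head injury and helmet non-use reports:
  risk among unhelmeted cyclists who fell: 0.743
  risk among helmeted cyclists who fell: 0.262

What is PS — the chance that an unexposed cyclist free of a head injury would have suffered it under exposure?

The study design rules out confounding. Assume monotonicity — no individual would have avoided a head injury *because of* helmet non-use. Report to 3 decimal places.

Let p₁ = 0.743, p₀ = 0.262.
Under exogeneity and monotonicity, PS = (p₁ − p₀) / (1 − p₀).
PS = (0.743 − 0.262) / (1 − 0.262) = 0.481 / 0.738 ≈ 0.6518

PS ≈ 0.652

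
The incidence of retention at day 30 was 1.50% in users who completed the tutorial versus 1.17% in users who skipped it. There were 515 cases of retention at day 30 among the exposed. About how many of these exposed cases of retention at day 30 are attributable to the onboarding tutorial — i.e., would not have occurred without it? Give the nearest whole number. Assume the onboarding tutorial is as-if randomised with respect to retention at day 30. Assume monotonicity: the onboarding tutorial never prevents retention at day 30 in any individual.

about 113 cases

p₁ = 0.015, p₀ = 0.0117.
PN = (p₁ − p₀)/p₁ = (0.015 − 0.0117) / 0.015 ≈ 0.22000.
Attributable cases ≈ PN × (exposed cases) = 0.22000 × 515 ≈ 113.30.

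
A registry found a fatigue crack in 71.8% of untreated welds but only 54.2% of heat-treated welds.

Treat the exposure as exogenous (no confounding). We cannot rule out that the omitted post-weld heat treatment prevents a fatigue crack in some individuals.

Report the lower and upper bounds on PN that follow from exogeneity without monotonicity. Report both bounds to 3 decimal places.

p₁ = 0.718, p₀ = 0.542.
Under exogeneity alone the bounds on PN are max{0,(p₁−p₀)/p₁} ≤ PN ≤ min{1,(1−p₀)/p₁}.
  lower = (p₁ − p₀)/p₁ = 0.176 / 0.718 ≈ 0.2451
  upper = min{1, (1 − p₀)/p₁} = 0.458 / 0.718 ≈ 0.6379

0.245 ≤ PN ≤ 0.638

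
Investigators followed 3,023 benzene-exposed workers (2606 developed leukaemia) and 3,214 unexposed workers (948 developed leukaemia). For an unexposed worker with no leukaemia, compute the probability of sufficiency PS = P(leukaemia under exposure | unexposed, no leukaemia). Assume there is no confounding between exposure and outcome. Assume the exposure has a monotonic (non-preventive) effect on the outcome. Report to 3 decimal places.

p₁ = P(outcome | exposed) = 2606/3023 = 0.86206
p₀ = P(outcome | unexposed) = 948/3214 = 0.29496
Under exogeneity and monotonicity, PS = (p₁ − p₀) / (1 − p₀).
PS = (0.86206 − 0.29496) / (1 − 0.29496) = 0.5671 / 0.70504 ≈ 0.8043

PS ≈ 0.804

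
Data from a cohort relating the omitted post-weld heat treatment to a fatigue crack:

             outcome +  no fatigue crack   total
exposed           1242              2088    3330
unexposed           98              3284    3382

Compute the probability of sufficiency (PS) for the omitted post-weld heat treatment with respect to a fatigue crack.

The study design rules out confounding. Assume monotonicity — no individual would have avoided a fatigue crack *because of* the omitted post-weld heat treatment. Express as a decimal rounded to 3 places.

p₁ = P(outcome | exposed) = 1242/3330 = 0.37297
p₀ = P(outcome | unexposed) = 98/3382 = 0.028977
Under exogeneity and monotonicity, PS = (p₁ − p₀)/(1 − p₀).
PS = (0.37297 − 0.028977) / 0.97102 ≈ 0.3543

PS ≈ 0.354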